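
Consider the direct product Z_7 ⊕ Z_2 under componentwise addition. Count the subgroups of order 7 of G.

|G| = 14 and 7 | 14, so subgroups of order 7 are possible by Lagrange.
The subgroups of order 7 are: {(0,0), (1,0), (2,0), (3,0), (4,0), (5,0), (6,0)}.
So G has 1 subgroup of order 7.

1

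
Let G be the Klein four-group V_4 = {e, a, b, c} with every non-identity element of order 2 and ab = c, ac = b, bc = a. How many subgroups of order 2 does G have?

|G| = 4 and 2 | 4, so subgroups of order 2 are possible by Lagrange.
The subgroups of order 2 are: {e, a}; {e, b}; {e, c}.
So G has 3 subgroups of order 2.

3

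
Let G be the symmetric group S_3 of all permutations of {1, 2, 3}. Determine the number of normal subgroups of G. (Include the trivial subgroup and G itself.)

3

G has 6 subgroups. Checking conjugation-invariance by order — order 1: 1/1 normal; order 2: 0/3 normal; order 3: 1/1 normal; order 6: 1/1 normal.
Total normal subgroups: 3.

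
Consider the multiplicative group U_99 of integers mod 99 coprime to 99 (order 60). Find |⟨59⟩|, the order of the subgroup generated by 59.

30

Compute successive powers of 59 mod 99: 59, 16, 53, 58, 56, 37, 5, 97, …; 59^30 ≡ 1 (mod 99).
So |⟨59⟩| = 30.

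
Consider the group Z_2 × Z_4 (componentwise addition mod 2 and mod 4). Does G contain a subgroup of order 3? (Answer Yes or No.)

No

3 does not divide |G| = 8, so by Lagrange no subgroup of order 3 exists.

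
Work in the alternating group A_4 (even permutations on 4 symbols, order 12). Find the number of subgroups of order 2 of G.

3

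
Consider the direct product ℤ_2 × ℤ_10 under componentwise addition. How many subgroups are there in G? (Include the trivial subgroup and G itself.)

10

|G| = 20, so by Lagrange every subgroup order divides 20. Divisors: 1, 2, 4, 5, 10, 20.
Subgroups by order — order 1: 1; order 2: 3; order 4: 1; order 5: 1; order 10: 3; order 20: 1.
Total: 1 + 3 + 1 + 1 + 3 + 1 = 10.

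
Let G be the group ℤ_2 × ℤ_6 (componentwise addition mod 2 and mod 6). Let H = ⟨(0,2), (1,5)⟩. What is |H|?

|⟨(0,2)⟩| = 3 and |⟨(1,5)⟩| = 6, so |H| is a multiple of lcm(3, 6) = 6 and divides |G| = 12.
Closing under the operation: H = {(0,0), (0,2), (0,4), (1,1), (1,3), (1,5)}, so |H| = 6.

6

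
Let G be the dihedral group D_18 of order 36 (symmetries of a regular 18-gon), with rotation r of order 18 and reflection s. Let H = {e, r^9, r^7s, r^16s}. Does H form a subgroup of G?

|H| = 4 divides |G| = 36, consistent with Lagrange.
H contains the identity, every element's inverse is in H, and H is closed under ·: it is a subgroup.

Yes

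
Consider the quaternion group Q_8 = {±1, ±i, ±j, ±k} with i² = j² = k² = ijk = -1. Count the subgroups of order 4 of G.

|G| = 8 and 4 | 8, so subgroups of order 4 are possible by Lagrange.
The subgroups of order 4 are: {1, -1, i, -i}; {1, -1, j, -j}; {1, -1, k, -k}.
So G has 3 subgroups of order 4.

3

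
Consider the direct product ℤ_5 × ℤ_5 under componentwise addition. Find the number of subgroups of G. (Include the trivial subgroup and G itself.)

|G| = 25, so by Lagrange every subgroup order divides 25. Divisors: 1, 5, 25.
Subgroups by order — order 1: 1; order 5: 6; order 25: 1.
Total: 1 + 6 + 1 = 8.

8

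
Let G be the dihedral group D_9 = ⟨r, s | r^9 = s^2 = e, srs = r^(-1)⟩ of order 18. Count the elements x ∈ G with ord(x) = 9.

The elements of order 9 are: r, r^2, r^4, r^5, r^7, r^8.
That's 6.

6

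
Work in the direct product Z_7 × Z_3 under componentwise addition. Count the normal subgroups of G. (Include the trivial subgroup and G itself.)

4

G is abelian, so every subgroup is normal.
G has 4 subgroups in total, hence 4 normal subgroups.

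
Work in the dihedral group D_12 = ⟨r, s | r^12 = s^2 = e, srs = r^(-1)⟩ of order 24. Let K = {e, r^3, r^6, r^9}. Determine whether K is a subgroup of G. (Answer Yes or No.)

Yes

|K| = 4 divides |G| = 24, consistent with Lagrange.
K contains the identity, every element's inverse is in K, and K is closed under ·: it is a subgroup.
In fact K = ⟨r^9⟩.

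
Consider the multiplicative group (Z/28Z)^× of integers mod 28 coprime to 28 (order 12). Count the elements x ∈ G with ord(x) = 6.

6

The elements of order 6 are: 3, 5, 11, 17, 19, 23.
That's 6.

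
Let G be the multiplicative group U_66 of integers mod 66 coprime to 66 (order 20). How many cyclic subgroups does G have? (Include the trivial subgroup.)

A cyclic subgroup of order d is generated by each of its φ(d) elements of order d, so the cyclic subgroups of order d number (#elements of order d)/φ(d).
Cyclic subgroups by order — order 1: 1; order 2: 3; order 5: 1; order 10: 3.
Total: 8.

8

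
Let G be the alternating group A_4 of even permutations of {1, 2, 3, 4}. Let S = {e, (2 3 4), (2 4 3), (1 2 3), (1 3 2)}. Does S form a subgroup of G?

No

|S| = 5 does not divide |G| = 12, so by Lagrange S is not a subgroup.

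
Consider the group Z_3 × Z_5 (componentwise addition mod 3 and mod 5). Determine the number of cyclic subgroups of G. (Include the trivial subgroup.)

4

A cyclic subgroup of order d is generated by each of its φ(d) elements of order d, so the cyclic subgroups of order d number (#elements of order d)/φ(d).
Cyclic subgroups by order — order 1: 1; order 3: 1; order 5: 1; order 15: 1.
Total: 4.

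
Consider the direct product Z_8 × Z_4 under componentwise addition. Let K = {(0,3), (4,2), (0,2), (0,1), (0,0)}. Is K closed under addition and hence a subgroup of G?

No

|K| = 5 does not divide |G| = 32, so by Lagrange K is not a subgroup.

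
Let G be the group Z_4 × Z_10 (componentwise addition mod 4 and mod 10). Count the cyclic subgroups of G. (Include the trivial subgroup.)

12

Group the elements of G by the cyclic subgroup they generate; each cyclic subgroup of order d accounts for φ(d) elements.
Cyclic subgroups by order — order 1: 1; order 2: 3; order 4: 2; order 5: 1; order 10: 3; order 20: 2.
Total: 12.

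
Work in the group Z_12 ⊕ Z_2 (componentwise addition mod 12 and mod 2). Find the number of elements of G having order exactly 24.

An element (a,b) has order lcm(ord(a), ord(b)); count pairs with lcm equal to 24.
Enumerating gives 0 such elements.

0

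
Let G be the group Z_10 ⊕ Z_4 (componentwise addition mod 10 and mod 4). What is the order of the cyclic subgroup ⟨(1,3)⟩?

20

The order of (1,3) in Z_10 × Z_4 is lcm(ord(1) in Z_10, ord(3) in Z_4).
ord(1) = 10 and ord(3) = 4, so |⟨(1,3)⟩| = lcm(10, 4) = 20.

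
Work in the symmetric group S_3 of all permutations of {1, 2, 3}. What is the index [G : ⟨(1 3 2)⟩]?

|⟨(1 3 2)⟩| = 3 and |G| = 6.
By Lagrange, [G : H] = |G|/|H| = 6/3 = 2.

2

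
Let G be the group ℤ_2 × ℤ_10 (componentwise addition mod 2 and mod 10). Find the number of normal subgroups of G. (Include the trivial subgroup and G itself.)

10

G is abelian, so every subgroup is normal.
G has 10 subgroups in total, hence 10 normal subgroups.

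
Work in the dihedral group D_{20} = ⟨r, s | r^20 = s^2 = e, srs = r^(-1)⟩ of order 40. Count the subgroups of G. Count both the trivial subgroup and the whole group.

|G| = 40, so by Lagrange every subgroup order divides 40. Divisors: 1, 2, 4, 5, 8, 10, 20, 40.
Subgroups by order — order 1: 1; order 2: 21; order 4: 11; order 5: 1; order 8: 5; order 10: 5; order 20: 3; order 40: 1.
Total: 1 + 21 + 11 + 1 + 5 + 5 + 3 + 1 = 48.

48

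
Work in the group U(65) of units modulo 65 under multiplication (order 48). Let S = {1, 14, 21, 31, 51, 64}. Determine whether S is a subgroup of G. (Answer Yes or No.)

Closure fails: 64 · 21 = 44 ∉ S. So S is not a subgroup.

No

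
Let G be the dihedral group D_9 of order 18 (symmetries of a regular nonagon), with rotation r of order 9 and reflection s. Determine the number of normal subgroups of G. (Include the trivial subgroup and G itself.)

G has 16 subgroups. Checking conjugation-invariance by order — order 1: 1/1 normal; order 2: 0/9 normal; order 3: 1/1 normal; order 6: 0/3 normal; order 9: 1/1 normal; order 18: 1/1 normal.
Total normal subgroups: 4.

4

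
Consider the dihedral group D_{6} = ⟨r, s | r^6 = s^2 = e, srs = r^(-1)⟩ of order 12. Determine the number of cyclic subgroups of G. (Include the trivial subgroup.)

Group the elements of G by the cyclic subgroup they generate; each cyclic subgroup of order d accounts for φ(d) elements.
Cyclic subgroups by order — order 1: 1; order 2: 7; order 3: 1; order 6: 1.
Total: 10.

10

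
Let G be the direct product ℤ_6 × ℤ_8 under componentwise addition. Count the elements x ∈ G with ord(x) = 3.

An element (a,b) has order lcm(ord(a), ord(b)); count pairs with lcm equal to 3.
Enumerating gives 2 such elements.

2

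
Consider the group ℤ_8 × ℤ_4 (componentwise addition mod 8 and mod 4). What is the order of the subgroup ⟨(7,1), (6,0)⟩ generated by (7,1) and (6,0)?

16

|⟨(7,1)⟩| = 8 and |⟨(6,0)⟩| = 4, so |H| is a multiple of lcm(8, 4) = 8 and divides |G| = 32.
Closing under the operation: H = {(0,0), (0,2), (1,1), (1,3), (2,0), (2,2), (3,1), (3,3), (4,0), (4,2), (5,1), (5,3), (6,0), (6,2), (7,1), (7,3)}, so |H| = 16.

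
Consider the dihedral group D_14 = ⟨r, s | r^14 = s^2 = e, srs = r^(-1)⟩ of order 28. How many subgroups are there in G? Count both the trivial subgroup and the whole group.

28

|G| = 28, so by Lagrange every subgroup order divides 28. Divisors: 1, 2, 4, 7, 14, 28.
Subgroups by order — order 1: 1; order 2: 15; order 4: 7; order 7: 1; order 14: 3; order 28: 1.
Total: 1 + 15 + 7 + 1 + 3 + 1 = 28.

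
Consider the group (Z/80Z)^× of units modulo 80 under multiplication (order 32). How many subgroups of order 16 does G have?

7

|G| = 32 and 16 | 32, so subgroups of order 16 are possible by Lagrange.
The subgroups of order 16 are: {1, 7, 9, 11, 13, 19, 23, 37, 41, 47, 49, 51, 53, 59, 63, 77}; {1, 3, 9, 11, 17, 19, 27, 33, 41, 43, 49, 51, 57, 59, 67, 73}; {1, 9, 11, 19, 21, 29, 31, 39, 41, 49, 51, 59, 61, 69, 71, 79}; {1, 9, 13, 17, 21, 29, 33, 37, 41, 49, 53, 57, 61, 69, 73, 77}; … (7 in all).
So G has 7 subgroups of order 16.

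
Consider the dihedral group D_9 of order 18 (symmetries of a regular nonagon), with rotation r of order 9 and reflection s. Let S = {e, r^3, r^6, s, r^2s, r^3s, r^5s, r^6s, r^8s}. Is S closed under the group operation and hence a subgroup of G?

Closure fails: s · r^2s = r^7 ∉ S. So S is not a subgroup.

No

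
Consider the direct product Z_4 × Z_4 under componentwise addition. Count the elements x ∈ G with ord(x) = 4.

12

An element (a,b) has order lcm(ord(a), ord(b)); count pairs with lcm equal to 4.
Enumerating gives 12 such elements.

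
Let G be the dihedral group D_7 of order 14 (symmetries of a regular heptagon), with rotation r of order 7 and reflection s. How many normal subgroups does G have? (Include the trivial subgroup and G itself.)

3

G has 10 subgroups. Checking conjugation-invariance by order — order 1: 1/1 normal; order 2: 0/7 normal; order 7: 1/1 normal; order 14: 1/1 normal.
Total normal subgroups: 3.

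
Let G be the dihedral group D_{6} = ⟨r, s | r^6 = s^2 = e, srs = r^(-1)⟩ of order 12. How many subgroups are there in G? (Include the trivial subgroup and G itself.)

|G| = 12, so by Lagrange every subgroup order divides 12. Divisors: 1, 2, 3, 4, 6, 12.
Subgroups by order — order 1: 1; order 2: 7; order 3: 1; order 4: 3; order 6: 3; order 12: 1.
Total: 1 + 7 + 1 + 3 + 3 + 1 = 16.

16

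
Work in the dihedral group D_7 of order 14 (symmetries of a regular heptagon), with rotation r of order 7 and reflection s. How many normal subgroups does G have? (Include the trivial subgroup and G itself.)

G has 10 subgroups. Checking conjugation-invariance by order — order 1: 1/1 normal; order 2: 0/7 normal; order 7: 1/1 normal; order 14: 1/1 normal.
Total normal subgroups: 3.

3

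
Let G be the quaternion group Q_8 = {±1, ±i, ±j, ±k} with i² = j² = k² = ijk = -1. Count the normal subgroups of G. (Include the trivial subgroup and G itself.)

6

G has 6 subgroups. Checking conjugation-invariance by order — order 1: 1/1 normal; order 2: 1/1 normal; order 4: 3/3 normal; order 8: 1/1 normal.
Total normal subgroups: 6.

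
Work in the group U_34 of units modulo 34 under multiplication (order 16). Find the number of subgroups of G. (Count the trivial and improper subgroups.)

5

|G| = 16, so by Lagrange every subgroup order divides 16. Divisors: 1, 2, 4, 8, 16.
Subgroups by order — order 1: 1; order 2: 1; order 4: 1; order 8: 1; order 16: 1.
Total: 1 + 1 + 1 + 1 + 1 = 5.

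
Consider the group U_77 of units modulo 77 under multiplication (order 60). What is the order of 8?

10

Compute successive powers of 8 mod 77: 8, 64, 50, 15, 43, 36, 57, 71, …; 8^10 ≡ 1 (mod 77).
So |⟨8⟩| = 10.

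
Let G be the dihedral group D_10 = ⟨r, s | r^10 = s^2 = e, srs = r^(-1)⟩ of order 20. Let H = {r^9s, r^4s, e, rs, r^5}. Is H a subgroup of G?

Closure fails: r^5 · rs = r^6s ∉ H. So H is not a subgroup.

No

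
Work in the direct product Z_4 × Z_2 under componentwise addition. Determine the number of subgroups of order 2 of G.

|G| = 8 and 2 | 8, so subgroups of order 2 are possible by Lagrange.
The subgroups of order 2 are: {(0,0), (0,1)}; {(0,0), (2,0)}; {(0,0), (2,1)}.
So G has 3 subgroups of order 2.

3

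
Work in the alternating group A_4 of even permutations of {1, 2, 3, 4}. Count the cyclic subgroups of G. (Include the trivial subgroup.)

8

Group the elements of G by the cyclic subgroup they generate; each cyclic subgroup of order d accounts for φ(d) elements.
Cyclic subgroups by order — order 1: 1; order 2: 3; order 3: 4.
Total: 8.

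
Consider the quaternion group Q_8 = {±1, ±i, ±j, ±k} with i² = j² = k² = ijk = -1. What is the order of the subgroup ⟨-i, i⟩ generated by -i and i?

|⟨-i⟩| = 4 and |⟨i⟩| = 4, so |H| is a multiple of lcm(4, 4) = 4 and divides |G| = 8.
Closing under the operation: H = {1, -1, i, -i}, so |H| = 4.

4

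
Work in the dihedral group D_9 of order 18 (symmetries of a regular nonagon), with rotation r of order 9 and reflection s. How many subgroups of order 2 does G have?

9

|G| = 18 and 2 | 18, so subgroups of order 2 are possible by Lagrange.
The subgroups of order 2 are: {e, r^2s}; {e, r^3s}; {e, r^4s}; {e, r^5s}; … (9 in all).
So G has 9 subgroups of order 2.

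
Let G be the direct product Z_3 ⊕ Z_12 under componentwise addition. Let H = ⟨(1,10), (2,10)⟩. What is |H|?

18

|⟨(1,10)⟩| = 6 and |⟨(2,10)⟩| = 6, so |H| is a multiple of lcm(6, 6) = 6 and divides |G| = 36.
Closing under the operation: H = {(0,0), (0,2), (0,4), (0,6), (0,8), (0,10), (1,0), (1,2), (1,4), (1,6), (1,8), (1,10), (2,0), (2,2), (2,4), (2,6), (2,8), (2,10)}, so |H| = 18.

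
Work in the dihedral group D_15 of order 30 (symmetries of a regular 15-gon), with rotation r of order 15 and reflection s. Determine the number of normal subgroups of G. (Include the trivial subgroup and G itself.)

G has 28 subgroups. Checking conjugation-invariance by order — order 1: 1/1 normal; order 2: 0/15 normal; order 3: 1/1 normal; order 5: 1/1 normal; order 6: 0/5 normal; order 10: 0/3 normal; order 15: 1/1 normal; order 30: 1/1 normal.
Total normal subgroups: 5.

5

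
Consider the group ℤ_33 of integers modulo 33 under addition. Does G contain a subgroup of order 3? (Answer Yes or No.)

Yes

3 | 33. A subgroup of order 3 is {0, 11, 22}.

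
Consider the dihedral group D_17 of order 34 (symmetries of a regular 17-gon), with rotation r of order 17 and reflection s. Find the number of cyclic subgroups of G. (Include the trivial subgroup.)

19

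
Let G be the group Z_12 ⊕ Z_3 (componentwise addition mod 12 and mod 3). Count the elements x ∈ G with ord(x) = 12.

16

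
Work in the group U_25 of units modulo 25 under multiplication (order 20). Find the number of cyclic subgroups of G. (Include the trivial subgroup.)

6

Each element a generates a cyclic subgroup ⟨a⟩; distinct elements may generate the same one (a cyclic group of order d has φ(d) generators).
Cyclic subgroups by order — order 1: 1; order 2: 1; order 4: 1; order 5: 1; order 10: 1; order 20: 1.
Total: 6.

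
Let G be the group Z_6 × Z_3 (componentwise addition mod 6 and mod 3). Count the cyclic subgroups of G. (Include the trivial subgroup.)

10

Each element a generates a cyclic subgroup ⟨a⟩; distinct elements may generate the same one (a cyclic group of order d has φ(d) generators).
Cyclic subgroups by order — order 1: 1; order 2: 1; order 3: 4; order 6: 4.
Total: 10.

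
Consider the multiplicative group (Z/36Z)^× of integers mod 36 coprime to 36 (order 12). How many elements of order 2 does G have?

The elements of order 2 are: 17, 19, 35.
That's 3.

3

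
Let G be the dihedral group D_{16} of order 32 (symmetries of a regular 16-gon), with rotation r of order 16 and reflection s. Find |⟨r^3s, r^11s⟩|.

|⟨r^3s⟩| = 2 and |⟨r^11s⟩| = 2, so |H| is a multiple of lcm(2, 2) = 2 and divides |G| = 32.
Closing under the operation: H = {e, r^8, r^3s, r^11s}, so |H| = 4.

4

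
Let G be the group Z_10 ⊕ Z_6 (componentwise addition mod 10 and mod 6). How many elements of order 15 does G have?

An element (a,b) has order lcm(ord(a), ord(b)); count pairs with lcm equal to 15.
Enumerating gives 8 such elements.

8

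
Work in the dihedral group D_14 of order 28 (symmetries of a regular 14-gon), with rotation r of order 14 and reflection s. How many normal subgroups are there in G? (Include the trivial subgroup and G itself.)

G has 28 subgroups. Checking conjugation-invariance by order — order 1: 1/1 normal; order 2: 1/15 normal; order 4: 0/7 normal; order 7: 1/1 normal; order 14: 3/3 normal; order 28: 1/1 normal.
Total normal subgroups: 7.

7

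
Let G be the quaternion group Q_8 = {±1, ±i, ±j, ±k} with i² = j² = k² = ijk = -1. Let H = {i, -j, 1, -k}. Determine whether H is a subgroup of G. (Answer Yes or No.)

No

-j ∈ H but its inverse j ∉ H, so H is not a subgroup.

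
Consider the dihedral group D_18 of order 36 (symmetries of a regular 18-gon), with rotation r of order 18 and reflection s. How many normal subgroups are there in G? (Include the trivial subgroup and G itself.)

9

G has 45 subgroups. Checking conjugation-invariance by order — order 1: 1/1 normal; order 2: 1/19 normal; order 3: 1/1 normal; order 4: 0/9 normal; order 6: 1/7 normal; order 9: 1/1 normal; order 12: 0/3 normal; order 18: 3/3 normal; order 36: 1/1 normal.
Total normal subgroups: 9.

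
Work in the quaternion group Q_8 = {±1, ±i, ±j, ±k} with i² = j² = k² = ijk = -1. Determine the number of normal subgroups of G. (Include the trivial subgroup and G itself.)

G has 6 subgroups. Checking conjugation-invariance by order — order 1: 1/1 normal; order 2: 1/1 normal; order 4: 3/3 normal; order 8: 1/1 normal.
Total normal subgroups: 6.

6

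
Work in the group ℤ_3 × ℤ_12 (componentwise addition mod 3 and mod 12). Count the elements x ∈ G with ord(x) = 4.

An element (a,b) has order lcm(ord(a), ord(b)); count pairs with lcm equal to 4.
Enumerating gives 2 such elements.

2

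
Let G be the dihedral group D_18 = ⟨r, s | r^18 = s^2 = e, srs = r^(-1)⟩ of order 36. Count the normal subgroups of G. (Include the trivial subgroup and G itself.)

9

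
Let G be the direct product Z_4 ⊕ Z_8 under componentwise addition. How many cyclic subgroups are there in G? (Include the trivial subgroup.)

Each element a generates a cyclic subgroup ⟨a⟩; distinct elements may generate the same one (a cyclic group of order d has φ(d) generators).
Cyclic subgroups by order — order 1: 1; order 2: 3; order 4: 6; order 8: 4.
Total: 14.

14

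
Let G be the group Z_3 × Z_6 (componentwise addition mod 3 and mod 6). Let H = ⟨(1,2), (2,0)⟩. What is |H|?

|⟨(1,2)⟩| = 3 and |⟨(2,0)⟩| = 3, so |H| is a multiple of lcm(3, 3) = 3 and divides |G| = 18.
Closing under the operation: H = {(0,0), (0,2), (0,4), (1,0), (1,2), (1,4), (2,0), (2,2), (2,4)}, so |H| = 9.

9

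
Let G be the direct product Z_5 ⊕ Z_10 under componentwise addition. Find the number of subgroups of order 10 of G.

|G| = 50 and 10 | 50, so subgroups of order 10 are possible by Lagrange.
The subgroups of order 10 are: {(0,0), (0,1), (0,2), (0,3), (0,4), (0,5), (0,6), (0,7), (0,8), (0,9)}; {(0,0), (0,5), (1,0), (1,5), (2,0), (2,5), (3,0), (3,5), (4,0), (4,5)}; {(0,0), (0,5), (1,1), (1,6), (2,2), (2,7), (3,3), (3,8), (4,4), (4,9)}; {(0,0), (0,5), (1,2), (1,7), (2,4), (2,9), (3,1), (3,6), (4,3), (4,8)}; … (6 in all).
So G has 6 subgroups of order 10.

6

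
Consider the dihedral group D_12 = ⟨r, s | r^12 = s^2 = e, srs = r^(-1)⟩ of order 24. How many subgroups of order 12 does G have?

3

|G| = 24 and 12 | 24, so subgroups of order 12 are possible by Lagrange.
The subgroups of order 12 are: {e, r, r^2, r^3, r^4, r^5, r^6, r^7, r^8, r^9, r^10, r^11}; {e, r^2, r^4, r^6, r^8, r^10, s, r^2s, r^4s, r^6s, r^8s, r^10s}; {e, r^2, r^4, r^6, r^8, r^10, rs, r^3s, r^5s, r^7s, r^9s, r^11s}.
So G has 3 subgroups of order 12.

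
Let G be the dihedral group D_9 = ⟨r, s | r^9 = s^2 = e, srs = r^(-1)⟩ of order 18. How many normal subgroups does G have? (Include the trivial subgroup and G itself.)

4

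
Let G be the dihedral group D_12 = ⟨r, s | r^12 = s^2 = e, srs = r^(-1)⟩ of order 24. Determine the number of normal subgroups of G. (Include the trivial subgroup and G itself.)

9

G has 34 subgroups. Checking conjugation-invariance by order — order 1: 1/1 normal; order 2: 1/13 normal; order 3: 1/1 normal; order 4: 1/7 normal; order 6: 1/5 normal; order 8: 0/3 normal; order 12: 3/3 normal; order 24: 1/1 normal.
Total normal subgroups: 9.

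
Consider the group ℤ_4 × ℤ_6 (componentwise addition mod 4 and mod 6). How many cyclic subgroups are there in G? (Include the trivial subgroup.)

A cyclic subgroup of order d is generated by each of its φ(d) elements of order d, so the cyclic subgroups of order d number (#elements of order d)/φ(d).
Cyclic subgroups by order — order 1: 1; order 2: 3; order 3: 1; order 4: 2; order 6: 3; order 12: 2.
Total: 12.

12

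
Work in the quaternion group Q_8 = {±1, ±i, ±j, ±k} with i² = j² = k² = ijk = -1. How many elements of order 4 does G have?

The elements of order 4 are: i, -i, j, -j, k, -k.
That's 6.

6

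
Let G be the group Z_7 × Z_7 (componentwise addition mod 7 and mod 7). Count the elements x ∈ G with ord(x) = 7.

An element (a,b) has order lcm(ord(a), ord(b)); count pairs with lcm equal to 7.
Enumerating gives 48 such elements.

48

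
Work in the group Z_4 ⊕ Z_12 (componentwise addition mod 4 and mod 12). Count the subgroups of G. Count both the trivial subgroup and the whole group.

30

|G| = 48, so by Lagrange every subgroup order divides 48. Divisors: 1, 2, 3, 4, 6, 8, 12, 16, 24, 48.
Subgroups by order — order 1: 1; order 2: 3; order 3: 1; order 4: 7; order 6: 3; order 8: 3; order 12: 7; order 16: 1; order 24: 3; order 48: 1.
Total: 1 + 3 + 1 + 7 + 3 + 3 + 7 + 1 + 3 + 1 = 30.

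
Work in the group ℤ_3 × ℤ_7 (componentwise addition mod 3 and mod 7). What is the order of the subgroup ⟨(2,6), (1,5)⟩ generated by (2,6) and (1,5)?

|⟨(2,6)⟩| = 21 and |⟨(1,5)⟩| = 21, so |H| is a multiple of lcm(21, 21) = 21 and divides |G| = 21.
Closing {(2,6), (1,5)} under the group operation gives all of G, so |H| = 21.

21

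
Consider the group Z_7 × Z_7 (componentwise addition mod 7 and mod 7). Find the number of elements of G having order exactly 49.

0

An element (a,b) has order lcm(ord(a), ord(b)); count pairs with lcm equal to 49.
Enumerating gives 0 such elements.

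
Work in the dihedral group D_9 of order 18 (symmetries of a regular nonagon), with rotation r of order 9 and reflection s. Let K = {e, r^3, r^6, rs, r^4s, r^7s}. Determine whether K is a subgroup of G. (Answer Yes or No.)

Yes

|K| = 6 divides |G| = 18, consistent with Lagrange.
K contains the identity, every element's inverse is in K, and K is closed under ·: it is a subgroup.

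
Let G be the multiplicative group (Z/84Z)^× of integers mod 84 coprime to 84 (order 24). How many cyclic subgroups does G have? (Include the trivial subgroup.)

16

Each element a generates a cyclic subgroup ⟨a⟩; distinct elements may generate the same one (a cyclic group of order d has φ(d) generators).
Cyclic subgroups by order — order 1: 1; order 2: 7; order 3: 1; order 6: 7.
Total: 16.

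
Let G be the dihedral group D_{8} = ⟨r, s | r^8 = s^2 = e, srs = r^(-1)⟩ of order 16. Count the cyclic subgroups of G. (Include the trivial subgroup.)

12

Each element a generates a cyclic subgroup ⟨a⟩; distinct elements may generate the same one (a cyclic group of order d has φ(d) generators).
Cyclic subgroups by order — order 1: 1; order 2: 9; order 4: 1; order 8: 1.
Total: 12.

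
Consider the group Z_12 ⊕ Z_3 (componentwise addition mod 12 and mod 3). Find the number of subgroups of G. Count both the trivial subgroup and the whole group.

|G| = 36, so by Lagrange every subgroup order divides 36. Divisors: 1, 2, 3, 4, 6, 9, 12, 18, 36.
Subgroups by order — order 1: 1; order 2: 1; order 3: 4; order 4: 1; order 6: 4; order 9: 1; order 12: 4; order 18: 1; order 36: 1.
Total: 1 + 1 + 4 + 1 + 4 + 1 + 4 + 1 + 1 = 18.

18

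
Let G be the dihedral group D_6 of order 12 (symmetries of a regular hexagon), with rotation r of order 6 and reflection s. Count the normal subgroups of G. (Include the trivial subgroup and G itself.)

7

G has 16 subgroups. Checking conjugation-invariance by order — order 1: 1/1 normal; order 2: 1/7 normal; order 3: 1/1 normal; order 4: 0/3 normal; order 6: 3/3 normal; order 12: 1/1 normal.
Total normal subgroups: 7.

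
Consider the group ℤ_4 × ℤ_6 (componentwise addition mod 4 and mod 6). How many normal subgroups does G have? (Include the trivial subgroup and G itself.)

G is abelian, so every subgroup is normal.
G has 16 subgroups in total, hence 16 normal subgroups.

16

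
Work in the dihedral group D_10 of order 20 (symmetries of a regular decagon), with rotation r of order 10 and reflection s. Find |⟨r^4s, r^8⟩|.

|⟨r^4s⟩| = 2 and |⟨r^8⟩| = 5, so |H| is a multiple of lcm(2, 5) = 10 and divides |G| = 20.
Closing under the operation: H = {e, r^2, r^4, r^6, r^8, s, r^2s, r^4s, r^6s, r^8s}, so |H| = 10.

10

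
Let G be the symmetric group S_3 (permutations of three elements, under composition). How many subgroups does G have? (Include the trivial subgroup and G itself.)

6

|G| = 6, so by Lagrange every subgroup order divides 6. Divisors: 1, 2, 3, 6.
Subgroups by order — order 1: 1; order 2: 3; order 3: 1; order 6: 1.
Total: 1 + 3 + 1 + 1 = 6.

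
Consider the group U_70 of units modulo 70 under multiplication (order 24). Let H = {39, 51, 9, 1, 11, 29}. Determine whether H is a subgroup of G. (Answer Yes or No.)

Yes

|H| = 6 divides |G| = 24, consistent with Lagrange.
H contains the identity, every element's inverse is in H, and H is closed under ·: it is a subgroup.
In fact H = ⟨39⟩.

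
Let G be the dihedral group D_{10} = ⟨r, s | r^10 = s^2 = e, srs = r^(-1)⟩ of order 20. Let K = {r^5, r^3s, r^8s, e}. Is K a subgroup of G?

Yes

|K| = 4 divides |G| = 20, consistent with Lagrange.
K contains the identity, every element's inverse is in K, and K is closed under ·: it is a subgroup.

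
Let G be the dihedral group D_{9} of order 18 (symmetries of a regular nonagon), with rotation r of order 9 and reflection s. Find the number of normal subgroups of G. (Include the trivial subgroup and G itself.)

4

G has 16 subgroups. Checking conjugation-invariance by order — order 1: 1/1 normal; order 2: 0/9 normal; order 3: 1/1 normal; order 6: 0/3 normal; order 9: 1/1 normal; order 18: 1/1 normal.
Total normal subgroups: 4.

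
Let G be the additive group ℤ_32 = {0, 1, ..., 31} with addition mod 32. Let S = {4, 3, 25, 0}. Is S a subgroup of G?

No

25 ∈ S but its inverse 7 ∉ S, so S is not a subgroup.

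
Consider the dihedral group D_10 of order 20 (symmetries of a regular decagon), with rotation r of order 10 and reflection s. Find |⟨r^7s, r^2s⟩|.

|⟨r^7s⟩| = 2 and |⟨r^2s⟩| = 2, so |H| is a multiple of lcm(2, 2) = 2 and divides |G| = 20.
Closing under the operation: H = {e, r^5, r^2s, r^7s}, so |H| = 4.

4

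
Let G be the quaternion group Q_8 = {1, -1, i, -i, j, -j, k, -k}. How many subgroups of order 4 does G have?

|G| = 8 and 4 | 8, so subgroups of order 4 are possible by Lagrange.
The subgroups of order 4 are: {1, -1, i, -i}; {1, -1, j, -j}; {1, -1, k, -k}.
So G has 3 subgroups of order 4.

3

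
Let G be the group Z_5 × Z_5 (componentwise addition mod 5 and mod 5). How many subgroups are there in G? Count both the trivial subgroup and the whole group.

8

|G| = 25, so by Lagrange every subgroup order divides 25. Divisors: 1, 5, 25.
Subgroups by order — order 1: 1; order 5: 6; order 25: 1.
Total: 1 + 6 + 1 = 8.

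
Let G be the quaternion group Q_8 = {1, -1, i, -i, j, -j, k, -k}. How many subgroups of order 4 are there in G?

|G| = 8 and 4 | 8, so subgroups of order 4 are possible by Lagrange.
The subgroups of order 4 are: {1, -1, i, -i}; {1, -1, j, -j}; {1, -1, k, -k}.
So G has 3 subgroups of order 4.

3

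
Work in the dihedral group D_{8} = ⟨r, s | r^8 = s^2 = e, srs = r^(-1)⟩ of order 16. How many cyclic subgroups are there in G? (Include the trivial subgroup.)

Group the elements of G by the cyclic subgroup they generate; each cyclic subgroup of order d accounts for φ(d) elements.
Cyclic subgroups by order — order 1: 1; order 2: 9; order 4: 1; order 8: 1.
Total: 12.

12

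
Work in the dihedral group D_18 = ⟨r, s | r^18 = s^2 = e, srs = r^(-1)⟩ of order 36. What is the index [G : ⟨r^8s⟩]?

18

|⟨r^8s⟩| = 2 and |G| = 36.
By Lagrange, [G : H] = |G|/|H| = 36/2 = 18.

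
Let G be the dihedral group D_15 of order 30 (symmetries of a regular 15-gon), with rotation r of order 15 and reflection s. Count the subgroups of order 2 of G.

|G| = 30 and 2 | 30, so subgroups of order 2 are possible by Lagrange.
The subgroups of order 2 are: {e, r^10s}; {e, r^11s}; {e, r^12s}; {e, r^13s}; … (15 in all).
So G has 15 subgroups of order 2.

15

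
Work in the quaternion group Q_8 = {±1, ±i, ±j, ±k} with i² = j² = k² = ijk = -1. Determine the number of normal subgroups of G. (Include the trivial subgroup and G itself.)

6

G has 6 subgroups. Checking conjugation-invariance by order — order 1: 1/1 normal; order 2: 1/1 normal; order 4: 3/3 normal; order 8: 1/1 normal.
Total normal subgroups: 6.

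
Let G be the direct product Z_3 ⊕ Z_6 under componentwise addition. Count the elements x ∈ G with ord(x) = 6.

An element (a,b) has order lcm(ord(a), ord(b)); count pairs with lcm equal to 6.
Enumerating gives 8 such elements.

8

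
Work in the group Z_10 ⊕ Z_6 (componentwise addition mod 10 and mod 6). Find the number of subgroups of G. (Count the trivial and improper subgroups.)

20

|G| = 60, so by Lagrange every subgroup order divides 60. Divisors: 1, 2, 3, 4, 5, 6, 10, 12, 15, 20, 30, 60.
Subgroups by order — order 1: 1; order 2: 3; order 3: 1; order 4: 1; order 5: 1; order 6: 3; order 10: 3; order 12: 1; order 15: 1; order 20: 1; order 30: 3; order 60: 1.
Total: 1 + 3 + 1 + 1 + 1 + 3 + 3 + 1 + 1 + 1 + 3 + 1 = 20.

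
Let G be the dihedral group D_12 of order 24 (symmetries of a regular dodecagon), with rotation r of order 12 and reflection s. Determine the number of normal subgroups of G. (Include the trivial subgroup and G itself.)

G has 34 subgroups. Checking conjugation-invariance by order — order 1: 1/1 normal; order 2: 1/13 normal; order 3: 1/1 normal; order 4: 1/7 normal; order 6: 1/5 normal; order 8: 0/3 normal; order 12: 3/3 normal; order 24: 1/1 normal.
Total normal subgroups: 9.

9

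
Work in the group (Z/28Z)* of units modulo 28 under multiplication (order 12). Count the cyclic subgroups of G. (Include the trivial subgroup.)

Group the elements of G by the cyclic subgroup they generate; each cyclic subgroup of order d accounts for φ(d) elements.
Cyclic subgroups by order — order 1: 1; order 2: 3; order 3: 1; order 6: 3.
Total: 8.

8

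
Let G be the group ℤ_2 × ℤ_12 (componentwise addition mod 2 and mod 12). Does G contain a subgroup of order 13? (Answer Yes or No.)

13 does not divide |G| = 24, so by Lagrange no subgroup of order 13 exists.

No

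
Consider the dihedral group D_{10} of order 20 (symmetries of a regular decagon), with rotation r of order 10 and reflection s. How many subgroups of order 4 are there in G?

5

|G| = 20 and 4 | 20, so subgroups of order 4 are possible by Lagrange.
The subgroups of order 4 are: {e, r^5, r^2s, r^7s}; {e, r^5, r^3s, r^8s}; {e, r^5, r^4s, r^9s}; {e, r^5, s, r^5s}; … (5 in all).
So G has 5 subgroups of order 4.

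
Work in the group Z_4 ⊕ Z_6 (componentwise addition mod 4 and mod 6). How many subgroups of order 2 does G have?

3

|G| = 24 and 2 | 24, so subgroups of order 2 are possible by Lagrange.
The subgroups of order 2 are: {(0,0), (0,3)}; {(0,0), (2,0)}; {(0,0), (2,3)}.
So G has 3 subgroups of order 2.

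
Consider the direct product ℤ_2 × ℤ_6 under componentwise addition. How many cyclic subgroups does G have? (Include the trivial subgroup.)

8

Each element a generates a cyclic subgroup ⟨a⟩; distinct elements may generate the same one (a cyclic group of order d has φ(d) generators).
Cyclic subgroups by order — order 1: 1; order 2: 3; order 3: 1; order 6: 3.
Total: 8.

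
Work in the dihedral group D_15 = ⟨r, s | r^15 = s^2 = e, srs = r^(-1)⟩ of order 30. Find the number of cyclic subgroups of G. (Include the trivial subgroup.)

19

Group the elements of G by the cyclic subgroup they generate; each cyclic subgroup of order d accounts for φ(d) elements.
Cyclic subgroups by order — order 1: 1; order 2: 15; order 3: 1; order 5: 1; order 15: 1.
Total: 19.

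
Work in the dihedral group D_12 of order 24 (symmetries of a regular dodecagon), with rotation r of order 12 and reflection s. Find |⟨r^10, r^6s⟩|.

12

|⟨r^10⟩| = 6 and |⟨r^6s⟩| = 2, so |H| is a multiple of lcm(6, 2) = 6 and divides |G| = 24.
Closing under the operation: H = {e, r^2, r^4, r^6, r^8, r^10, s, r^2s, r^4s, r^6s, r^8s, r^10s}, so |H| = 12.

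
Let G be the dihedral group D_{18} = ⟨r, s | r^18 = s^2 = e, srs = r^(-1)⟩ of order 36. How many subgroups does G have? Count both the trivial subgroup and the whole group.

45

|G| = 36, so by Lagrange every subgroup order divides 36. Divisors: 1, 2, 3, 4, 6, 9, 12, 18, 36.
Subgroups by order — order 1: 1; order 2: 19; order 3: 1; order 4: 9; order 6: 7; order 9: 1; order 12: 3; order 18: 3; order 36: 1.
Total: 1 + 19 + 1 + 9 + 7 + 1 + 3 + 3 + 1 = 45.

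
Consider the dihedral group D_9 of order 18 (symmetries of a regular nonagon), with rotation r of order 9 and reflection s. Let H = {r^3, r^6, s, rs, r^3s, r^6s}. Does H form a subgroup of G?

No

The identity e ∉ H, so H is not a subgroup.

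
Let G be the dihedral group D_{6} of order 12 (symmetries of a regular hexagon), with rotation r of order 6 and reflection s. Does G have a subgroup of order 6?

6 | 12. A subgroup of order 6 is {e, r, r^2, r^3, r^4, r^5}.

Yes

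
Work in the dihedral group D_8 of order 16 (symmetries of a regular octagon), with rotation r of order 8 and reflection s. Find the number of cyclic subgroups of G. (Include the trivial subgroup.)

12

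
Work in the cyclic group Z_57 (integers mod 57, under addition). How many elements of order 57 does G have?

In a cyclic group of order 57, the number of elements of order d (for d | 57) is φ(d).
φ(57) = 36.

36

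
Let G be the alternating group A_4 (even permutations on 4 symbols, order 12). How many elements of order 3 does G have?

The elements of order 3 are: (2 3 4), (2 4 3), (1 2 3), (1 2 4), (1 3 2), (1 3 4), (1 4 2), (1 4 3).
That's 8.

8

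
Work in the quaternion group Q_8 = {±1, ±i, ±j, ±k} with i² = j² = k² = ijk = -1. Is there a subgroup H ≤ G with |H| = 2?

2 | 8. A subgroup of order 2 is {1, -1}.

Yes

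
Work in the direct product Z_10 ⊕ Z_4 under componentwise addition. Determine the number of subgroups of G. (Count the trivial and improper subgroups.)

16

|G| = 40, so by Lagrange every subgroup order divides 40. Divisors: 1, 2, 4, 5, 8, 10, 20, 40.
Subgroups by order — order 1: 1; order 2: 3; order 4: 3; order 5: 1; order 8: 1; order 10: 3; order 20: 3; order 40: 1.
Total: 1 + 3 + 3 + 1 + 1 + 3 + 3 + 1 = 16.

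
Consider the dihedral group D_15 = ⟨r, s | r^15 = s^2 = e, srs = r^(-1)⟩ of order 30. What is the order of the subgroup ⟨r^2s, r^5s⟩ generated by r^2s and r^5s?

10

|⟨r^2s⟩| = 2 and |⟨r^5s⟩| = 2, so |H| is a multiple of lcm(2, 2) = 2 and divides |G| = 30.
Closing under the operation: H = {e, r^3, r^6, r^9, r^12, r^2s, r^5s, r^8s, r^11s, r^14s}, so |H| = 10.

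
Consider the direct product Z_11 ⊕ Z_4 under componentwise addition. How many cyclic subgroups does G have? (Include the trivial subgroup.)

6

Group the elements of G by the cyclic subgroup they generate; each cyclic subgroup of order d accounts for φ(d) elements.
Cyclic subgroups by order — order 1: 1; order 2: 1; order 4: 1; order 11: 1; order 22: 1; order 44: 1.
Total: 6.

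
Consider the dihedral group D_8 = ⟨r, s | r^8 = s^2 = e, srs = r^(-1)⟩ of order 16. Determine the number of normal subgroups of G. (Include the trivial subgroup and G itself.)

G has 19 subgroups. Checking conjugation-invariance by order — order 1: 1/1 normal; order 2: 1/9 normal; order 4: 1/5 normal; order 8: 3/3 normal; order 16: 1/1 normal.
Total normal subgroups: 7.

7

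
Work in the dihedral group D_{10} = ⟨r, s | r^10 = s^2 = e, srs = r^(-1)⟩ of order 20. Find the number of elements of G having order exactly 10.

The elements of order 10 are: r, r^3, r^7, r^9.
That's 4.

4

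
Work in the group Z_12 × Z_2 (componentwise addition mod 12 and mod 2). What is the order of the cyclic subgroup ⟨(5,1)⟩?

12

The order of (5,1) in Z_12 × Z_2 is lcm(ord(5) in Z_12, ord(1) in Z_2).
ord(5) = 12 and ord(1) = 2, so |⟨(5,1)⟩| = lcm(12, 2) = 12.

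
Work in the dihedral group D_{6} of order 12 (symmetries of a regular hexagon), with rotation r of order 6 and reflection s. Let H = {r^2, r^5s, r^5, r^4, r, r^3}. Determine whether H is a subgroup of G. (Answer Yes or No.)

The identity e ∉ H, so H is not a subgroup.

No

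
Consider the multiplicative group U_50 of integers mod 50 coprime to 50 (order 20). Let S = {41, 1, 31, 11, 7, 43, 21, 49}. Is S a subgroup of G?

|S| = 8 does not divide |G| = 20, so by Lagrange S is not a subgroup.

No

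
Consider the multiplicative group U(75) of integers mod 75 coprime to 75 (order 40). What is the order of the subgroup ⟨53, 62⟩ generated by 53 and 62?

|⟨53⟩| = 20 and |⟨62⟩| = 20, so |H| is a multiple of lcm(20, 20) = 20 and divides |G| = 40.
Closing under the operation: H = {1, 2, 4, 8, 16, 17, 19, 23, 31, 32, 34, 38, 46, 47, 49, 53, 61, 62, 64, 68}, so |H| = 20.

20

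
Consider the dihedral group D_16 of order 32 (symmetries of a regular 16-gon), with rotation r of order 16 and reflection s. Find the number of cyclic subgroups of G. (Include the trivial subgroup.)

21

Each element a generates a cyclic subgroup ⟨a⟩; distinct elements may generate the same one (a cyclic group of order d has φ(d) generators).
Cyclic subgroups by order — order 1: 1; order 2: 17; order 4: 1; order 8: 1; order 16: 1.
Total: 21.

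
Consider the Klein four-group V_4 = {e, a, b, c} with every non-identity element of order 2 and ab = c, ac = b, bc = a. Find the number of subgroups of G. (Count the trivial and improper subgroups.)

5

|G| = 4, so by Lagrange every subgroup order divides 4. Divisors: 1, 2, 4.
Subgroups by order — order 1: 1; order 2: 3; order 4: 1.
Total: 1 + 3 + 1 = 5.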